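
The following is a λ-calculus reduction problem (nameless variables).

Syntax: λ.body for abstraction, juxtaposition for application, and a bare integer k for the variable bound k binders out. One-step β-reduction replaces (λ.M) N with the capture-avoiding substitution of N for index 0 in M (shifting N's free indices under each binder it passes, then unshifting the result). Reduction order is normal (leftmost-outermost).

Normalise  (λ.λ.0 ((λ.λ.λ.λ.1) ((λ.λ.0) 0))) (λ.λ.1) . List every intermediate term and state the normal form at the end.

  start: (λ.λ.0 ((λ.λ.λ.λ.1) ((λ.λ.0) 0))) (λ.λ.1)
  →1  λ.0 ((λ.λ.λ.λ.1) ((λ.λ.0) 0))
  →2  λ.0 (λ.λ.λ.1)

Answer: normal form = λ.0 (λ.λ.λ.1)  (in 2 steps)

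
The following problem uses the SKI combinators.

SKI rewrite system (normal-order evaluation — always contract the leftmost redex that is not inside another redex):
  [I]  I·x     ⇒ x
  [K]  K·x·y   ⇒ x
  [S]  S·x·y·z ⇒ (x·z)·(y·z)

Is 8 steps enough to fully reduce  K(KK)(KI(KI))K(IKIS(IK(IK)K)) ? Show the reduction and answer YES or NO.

  start: K(KK)(KI(KI))K(IKIS(IK(IK)K))
  →1  KKK(IKIS(IK(IK)K))
  →2  K(IKIS(IK(IK)K))
  →3  K(KIS(IK(IK)K))
  →4  K(I(IK(IK)K))
  →5  K(IK(IK)K)
  →6  K(K(IK)K)
  →7  K(IK)
  →8  KK

Answer: YES — reaches normal form KK in 8 ≤ 8 steps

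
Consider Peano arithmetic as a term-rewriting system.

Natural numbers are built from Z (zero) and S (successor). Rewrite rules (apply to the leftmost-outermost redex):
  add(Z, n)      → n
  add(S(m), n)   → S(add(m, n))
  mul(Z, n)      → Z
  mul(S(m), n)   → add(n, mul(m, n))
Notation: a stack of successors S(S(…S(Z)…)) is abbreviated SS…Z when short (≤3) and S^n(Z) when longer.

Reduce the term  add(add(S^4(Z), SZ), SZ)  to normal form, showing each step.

  start: add(add(S^4(Z), SZ), SZ)
  →1  add(S(add(SSSZ, SZ)), SZ)
  →2  S(add(add(SSSZ, SZ), SZ))
  →3  S(add(S(add(SSZ, SZ)), SZ))
  →4  S(S(add(add(SSZ, SZ), SZ)))
  →5  S(S(add(S(add(SZ, SZ)), SZ)))
  →6  S(S(S(add(add(SZ, SZ), SZ))))
  →7  S(S(S(add(S(add(Z, SZ)), SZ))))
  →8  S(S(S(S(add(add(Z, SZ), SZ)))))
  →9  S(S(S(S(add(SZ, SZ)))))
  →10  S(S(S(S(S(add(Z, SZ))))))
  →11  S^6(Z)

Answer: normal form = S^6(Z)  (in 11 steps)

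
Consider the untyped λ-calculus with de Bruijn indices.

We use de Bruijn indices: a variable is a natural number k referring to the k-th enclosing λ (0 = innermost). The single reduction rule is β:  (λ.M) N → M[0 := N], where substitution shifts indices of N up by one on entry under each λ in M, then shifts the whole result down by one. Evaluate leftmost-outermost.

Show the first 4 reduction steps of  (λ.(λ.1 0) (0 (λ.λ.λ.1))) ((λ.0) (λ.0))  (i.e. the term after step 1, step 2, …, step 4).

  start: (λ.(λ.1 0) (0 (λ.λ.λ.1))) ((λ.0) (λ.0))
  [1] (λ.(λ.0) (λ.0) 0) ((λ.0) (λ.0) (λ.λ.λ.1))
  [2] (λ.0) (λ.0) ((λ.0) (λ.0) (λ.λ.λ.1))
  [3] (λ.0) ((λ.0) (λ.0) (λ.λ.λ.1))
  [4] (λ.0) (λ.0) (λ.λ.λ.1)

Answer: after 4 steps: (λ.0) (λ.0) (λ.λ.λ.1)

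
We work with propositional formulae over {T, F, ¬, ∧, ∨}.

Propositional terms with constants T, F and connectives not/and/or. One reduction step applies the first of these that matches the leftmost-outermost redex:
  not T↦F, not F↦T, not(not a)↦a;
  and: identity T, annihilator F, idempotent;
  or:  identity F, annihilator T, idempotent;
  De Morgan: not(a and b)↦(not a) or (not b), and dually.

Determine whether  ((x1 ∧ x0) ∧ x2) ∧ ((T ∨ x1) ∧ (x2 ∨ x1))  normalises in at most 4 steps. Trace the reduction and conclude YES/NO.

  start: ((x1 ∧ x0) ∧ x2) ∧ ((T ∨ x1) ∧ (x2 ∨ x1))
  [1] ((x1 ∧ x0) ∧ x2) ∧ (T ∧ (x2 ∨ x1))
  [2] ((x1 ∧ x0) ∧ x2) ∧ (x2 ∨ x1)

Answer: YES — reaches normal form ((x1 ∧ x0) ∧ x2) ∧ (x2 ∨ x1) in 2 ≤ 4 steps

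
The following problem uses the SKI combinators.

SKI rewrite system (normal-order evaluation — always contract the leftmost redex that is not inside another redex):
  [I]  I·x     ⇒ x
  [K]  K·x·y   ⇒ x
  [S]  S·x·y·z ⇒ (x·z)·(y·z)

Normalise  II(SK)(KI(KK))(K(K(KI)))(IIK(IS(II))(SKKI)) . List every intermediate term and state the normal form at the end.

Answer: normal form = K(KI)  (in 5 steps)

Reduction:
  start: II(SK)(KI(KK))(K(K(KI)))(IIK(IS(II))(SKKI))
  →1  I(SK)(KI(KK))(K(K(KI)))(IIK(IS(II))(SKKI))
  →2  SK(KI(KK))(K(K(KI)))(IIK(IS(II))(SKKI))
  →3  K(K(K(KI)))(KI(KK)(K(K(KI))))(IIK(IS(II))(SKKI))
  →4  K(K(KI))(IIK(IS(II))(SKKI))
  →5  K(KI)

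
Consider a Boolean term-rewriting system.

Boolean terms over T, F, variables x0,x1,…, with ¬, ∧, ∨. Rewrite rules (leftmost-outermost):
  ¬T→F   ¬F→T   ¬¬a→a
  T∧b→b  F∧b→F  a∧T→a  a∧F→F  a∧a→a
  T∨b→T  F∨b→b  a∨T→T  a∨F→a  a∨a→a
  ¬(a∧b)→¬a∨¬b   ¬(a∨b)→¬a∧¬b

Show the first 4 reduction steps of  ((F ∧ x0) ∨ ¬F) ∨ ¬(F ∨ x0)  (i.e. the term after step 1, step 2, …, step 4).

Answer: after 4 steps: T

Reduction:
  start: ((F ∧ x0) ∨ ¬F) ∨ ¬(F ∨ x0)
  →1  (F ∨ ¬F) ∨ ¬(F ∨ x0)
  →2  ¬F ∨ ¬(F ∨ x0)
  →3  T ∨ ¬(F ∨ x0)
  →4  T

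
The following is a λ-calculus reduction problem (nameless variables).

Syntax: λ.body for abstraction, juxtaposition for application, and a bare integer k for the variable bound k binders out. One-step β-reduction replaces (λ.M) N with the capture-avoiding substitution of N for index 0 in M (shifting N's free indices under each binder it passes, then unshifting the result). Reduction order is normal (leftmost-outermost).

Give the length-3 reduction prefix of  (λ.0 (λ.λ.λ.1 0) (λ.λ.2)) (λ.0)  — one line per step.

  start: (λ.0 (λ.λ.λ.1 0) (λ.λ.2)) (λ.0)
  →1  (λ.0) (λ.λ.λ.1 0) (λ.λ.λ.0)
  →2  (λ.λ.λ.1 0) (λ.λ.λ.0)
  →3  λ.λ.1 0

Answer: after 3 steps: λ.λ.1 0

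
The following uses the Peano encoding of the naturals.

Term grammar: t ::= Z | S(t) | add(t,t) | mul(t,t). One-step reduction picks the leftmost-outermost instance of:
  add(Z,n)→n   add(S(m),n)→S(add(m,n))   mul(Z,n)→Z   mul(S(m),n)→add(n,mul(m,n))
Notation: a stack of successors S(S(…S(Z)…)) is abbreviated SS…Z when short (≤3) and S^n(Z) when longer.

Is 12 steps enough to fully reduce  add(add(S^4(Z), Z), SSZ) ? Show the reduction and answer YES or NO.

Answer: YES — reaches normal form S^6(Z) in 10 ≤ 12 steps

Derivation:
  start: add(add(S^4(Z), Z), SSZ)
  step 1: add(S(add(SSSZ, Z)), SSZ)
  step 2: S(add(add(SSSZ, Z), SSZ))
  step 3: S(add(S(add(SSZ, Z)), SSZ))
  step 4: S(S(add(add(SSZ, Z), SSZ)))
  step 5: S(S(add(S(add(SZ, Z)), SSZ)))
  step 6: S(S(S(add(add(SZ, Z), SSZ))))
  step 7: S(S(S(add(S(add(Z, Z)), SSZ))))
  step 8: S(S(S(S(add(add(Z, Z), SSZ)))))
  step 9: S(S(S(S(add(Z, SSZ)))))
  step 10: S^6(Z)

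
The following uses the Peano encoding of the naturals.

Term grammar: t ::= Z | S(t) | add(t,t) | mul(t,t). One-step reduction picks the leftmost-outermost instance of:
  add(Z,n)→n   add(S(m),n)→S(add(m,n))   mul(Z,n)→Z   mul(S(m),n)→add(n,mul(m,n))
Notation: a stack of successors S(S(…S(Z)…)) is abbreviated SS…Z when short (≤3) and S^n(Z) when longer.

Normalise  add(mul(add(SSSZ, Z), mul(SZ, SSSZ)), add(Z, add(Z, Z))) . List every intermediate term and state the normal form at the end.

Answer: normal form = S^9(Z)  (in 50 steps)

Working:
  start: add(mul(add(SSSZ, Z), mul(SZ, SSSZ)), add(Z, add(Z, Z)))
  step 1: add(mul(S(add(SSZ, Z)), mul(SZ, SSSZ)), add(Z, add(Z, Z)))
  step 2: add(add(mul(SZ, SSSZ), mul(add(SSZ, Z), mul(SZ, SSSZ))), add(Z, add(Z, Z)))
  step 3: add(add(add(SSSZ, mul(Z, SSSZ)), mul(add(SSZ, Z), mul(SZ, SSSZ))), add(Z, add(Z, Z)))
  step 4: add(add(S(add(SSZ, mul(Z, SSSZ))), mul(add(SSZ, Z), mul(SZ, SSSZ))), add(Z, add(Z, Z)))
  step 5: add(S(add(add(SSZ, mul(Z, SSSZ)), mul(add(SSZ, Z), mul(SZ, SSSZ)))), add(Z, add(Z, Z)))
  step 6: S(add(add(add(SSZ, mul(Z, SSSZ)), mul(add(SSZ, Z), mul(SZ, SSSZ))), add(Z, add(Z, Z))))
  step 7: S(add(add(S(add(SZ, mul(Z, SSSZ))), mul(add(SSZ, Z), mul(SZ, SSSZ))), add(Z, add(Z, Z))))
  step 8: S(add(S(add(add(SZ, mul(Z, SSSZ)), mul(add(SSZ, Z), mul(SZ, SSSZ)))), add(Z, add(Z, Z))))
  step 9: S(S(add(add(add(SZ, mul(Z, SSSZ)), mul(add(SSZ, Z), mul(SZ, SSSZ))), add(Z, add(Z, Z)))))
  step 10: S(S(add(add(S(add(Z, mul(Z, SSSZ))), mul(add(SSZ, Z), mul(SZ, SSSZ))), add(Z, add(Z, Z)))))
  step 11: S(S(add(S(add(add(Z, mul(Z, SSSZ)), mul(add(SSZ, Z), mul(SZ, SSSZ)))), add(Z, add(Z, Z)))))
  step 12: S(S(S(add(add(add(Z, mul(Z, SSSZ)), mul(add(SSZ, Z), mul(SZ, SSSZ))), add(Z, add(Z, Z))))))
  step 13: S(S(S(add(add(mul(Z, SSSZ), mul(add(SSZ, Z), mul(SZ, SSSZ))), add(Z, add(Z, Z))))))
  step 14: S(S(S(add(add(Z, mul(add(SSZ, Z), mul(SZ, SSSZ))), add(Z, add(Z, Z))))))
  step 15: S(S(S(add(mul(add(SSZ, Z), mul(SZ, SSSZ)), add(Z, add(Z, Z))))))
  step 16: S(S(S(add(mul(S(add(SZ, Z)), mul(SZ, SSSZ)), add(Z, add(Z, Z))))))
  step 17: S(S(S(add(add(mul(SZ, SSSZ), mul(add(SZ, Z), mul(SZ, SSSZ))), add(Z, add(Z, Z))))))
  step 18: S(S(S(add(add(add(SSSZ, mul(Z, SSSZ)), mul(add(SZ, Z), mul(SZ, SSSZ))), add(Z, add(Z, Z))))))
  step 19: S(S(S(add(add(S(add(SSZ, mul(Z, SSSZ))), mul(add(SZ, Z), mul(SZ, SSSZ))), add(Z, add(Z, Z))))))
  step 20: S(S(S(add(S(add(add(SSZ, mul(Z, SSSZ)), mul(add(SZ, Z), mul(SZ, SSSZ)))), add(Z, add(Z, Z))))))
  step 21: S(S(S(S(add(add(add(SSZ, mul(Z, SSSZ)), mul(add(SZ, Z), mul(SZ, SSSZ))), add(Z, add(Z, Z)))))))
  step 22: S(S(S(S(add(add(S(add(SZ, mul(Z, SSSZ))), mul(add(SZ, Z), mul(SZ, SSSZ))), add(Z, add(Z, Z)))))))
  step 23: S(S(S(S(add(S(add(add(SZ, mul(Z, SSSZ)), mul(add(SZ, Z), mul(SZ, SSSZ)))), add(Z, add(Z, Z)))))))
  step 24: S(S(S(S(S(add(add(add(SZ, mul(Z, SSSZ)), mul(add(SZ, Z), mul(SZ, SSSZ))), add(Z, add(Z, Z))))))))
  step 25: S(S(S(S(S(add(add(S(add(Z, mul(Z, SSSZ))), mul(add(SZ, Z), mul(SZ, SSSZ))), add(Z, add(Z, Z))))))))
  step 26: S(S(S(S(S(add(S(add(add(Z, mul(Z, SSSZ)), mul(add(SZ, Z), mul(SZ, SSSZ)))), add(Z, add(Z, Z))))))))
  step 27: S(S(S(S(S(S(add(add(add(Z, mul(Z, SSSZ)), mul(add(SZ, Z), mul(SZ, SSSZ))), add(Z, add(Z, Z)))))))))
  step 28: S(S(S(S(S(S(add(add(mul(Z, SSSZ), mul(add(SZ, Z), mul(SZ, SSSZ))), add(Z, add(Z, Z)))))))))
  step 29: S(S(S(S(S(S(add(add(Z, mul(add(SZ, Z), mul(SZ, SSSZ))), add(Z, add(Z, Z)))))))))
  step 30: S(S(S(S(S(S(add(mul(add(SZ, Z), mul(SZ, SSSZ)), add(Z, add(Z, Z)))))))))
  step 31: S(S(S(S(S(S(add(mul(S(add(Z, Z)), mul(SZ, SSSZ)), add(Z, add(Z, Z)))))))))
  step 32: S(S(S(S(S(S(add(add(mul(SZ, SSSZ), mul(add(Z, Z), mul(SZ, SSSZ))), add(Z, add(Z, Z)))))))))
  step 33: S(S(S(S(S(S(add(add(add(SSSZ, mul(Z, SSSZ)), mul(add(Z, Z), mul(SZ, SSSZ))), add(Z, add(Z, Z)))))))))
  step 34: S(S(S(S(S(S(add(add(S(add(SSZ, mul(Z, SSSZ))), mul(add(Z, Z), mul(SZ, SSSZ))), add(Z, add(Z, Z)))))))))
  step 35: S(S(S(S(S(S(add(S(add(add(SSZ, mul(Z, SSSZ)), mul(add(Z, Z), mul(SZ, SSSZ)))), add(Z, add(Z, Z)))))))))
  step 36: S(S(S(S(S(S(S(add(add(add(SSZ, mul(Z, SSSZ)), mul(add(Z, Z), mul(SZ, SSSZ))), add(Z, add(Z, Z))))))))))
  step 37: S(S(S(S(S(S(S(add(add(S(add(SZ, mul(Z, SSSZ))), mul(add(Z, Z), mul(SZ, SSSZ))), add(Z, add(Z, Z))))))))))
  step 38: S(S(S(S(S(S(S(add(S(add(add(SZ, mul(Z, SSSZ)), mul(add(Z, Z), mul(SZ, SSSZ)))), add(Z, add(Z, Z))))))))))
  step 39: S(S(S(S(S(S(S(S(add(add(add(SZ, mul(Z, SSSZ)), mul(add(Z, Z), mul(SZ, SSSZ))), add(Z, add(Z, Z)))))))))))
  step 40: S(S(S(S(S(S(S(S(add(add(S(add(Z, mul(Z, SSSZ))), mul(add(Z, Z), mul(SZ, SSSZ))), add(Z, add(Z, Z)))))))))))
  step 41: S(S(S(S(S(S(S(S(add(S(add(add(Z, mul(Z, SSSZ)), mul(add(Z, Z), mul(SZ, SSSZ)))), add(Z, add(Z, Z)))))))))))
  step 42: S(S(S(S(S(S(S(S(S(add(add(add(Z, mul(Z, SSSZ)), mul(add(Z, Z), mul(SZ, SSSZ))), add(Z, add(Z, Z))))))))))))
  step 43: S(S(S(S(S(S(S(S(S(add(add(mul(Z, SSSZ), mul(add(Z, Z), mul(SZ, SSSZ))), add(Z, add(Z, Z))))))))))))
  step 44: S(S(S(S(S(S(S(S(S(add(add(Z, mul(add(Z, Z), mul(SZ, SSSZ))), add(Z, add(Z, Z))))))))))))
  step 45: S(S(S(S(S(S(S(S(S(add(mul(add(Z, Z), mul(SZ, SSSZ)), add(Z, add(Z, Z))))))))))))
  step 46: S(S(S(S(S(S(S(S(S(add(mul(Z, mul(SZ, SSSZ)), add(Z, add(Z, Z))))))))))))
  step 47: S(S(S(S(S(S(S(S(S(add(Z, add(Z, add(Z, Z))))))))))))
  step 48: S(S(S(S(S(S(S(S(S(add(Z, add(Z, Z)))))))))))
  step 49: S(S(S(S(S(S(S(S(S(add(Z, Z))))))))))
  step 50: S^9(Z)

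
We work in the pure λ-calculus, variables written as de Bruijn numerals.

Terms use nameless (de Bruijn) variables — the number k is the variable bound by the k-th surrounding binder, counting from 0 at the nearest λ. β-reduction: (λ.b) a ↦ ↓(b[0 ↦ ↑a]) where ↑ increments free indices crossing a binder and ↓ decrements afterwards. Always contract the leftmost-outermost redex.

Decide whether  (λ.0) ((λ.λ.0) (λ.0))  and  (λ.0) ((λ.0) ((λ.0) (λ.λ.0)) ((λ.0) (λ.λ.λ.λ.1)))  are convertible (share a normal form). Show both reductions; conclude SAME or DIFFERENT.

Term A:
  start: (λ.0) ((λ.λ.0) (λ.0))
  [1] (λ.λ.0) (λ.0)
  [2] λ.0

Term B:
  start: (λ.0) ((λ.0) ((λ.0) (λ.λ.0)) ((λ.0) (λ.λ.λ.λ.1)))
  [1] (λ.0) ((λ.0) (λ.λ.0)) ((λ.0) (λ.λ.λ.λ.1))
  [2] (λ.0) (λ.λ.0) ((λ.0) (λ.λ.λ.λ.1))
  [3] (λ.λ.0) ((λ.0) (λ.λ.λ.λ.1))
  [4] λ.0

Answer: SAME — A ⇓ λ.0, B ⇓ λ.0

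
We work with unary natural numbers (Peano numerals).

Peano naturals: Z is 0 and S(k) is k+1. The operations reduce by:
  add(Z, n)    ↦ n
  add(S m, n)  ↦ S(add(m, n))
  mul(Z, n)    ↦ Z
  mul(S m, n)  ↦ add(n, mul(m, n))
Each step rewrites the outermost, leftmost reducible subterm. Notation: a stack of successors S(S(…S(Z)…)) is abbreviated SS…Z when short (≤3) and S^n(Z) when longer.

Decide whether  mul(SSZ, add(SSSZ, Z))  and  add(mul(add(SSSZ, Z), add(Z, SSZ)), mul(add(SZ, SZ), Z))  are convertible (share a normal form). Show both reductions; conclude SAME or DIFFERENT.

Term A:
  start: mul(SSZ, add(SSSZ, Z))
  →1  add(add(SSSZ, Z), mul(SZ, add(SSSZ, Z)))
  →2  add(S(add(SSZ, Z)), mul(SZ, add(SSSZ, Z)))
  →3  S(add(add(SSZ, Z), mul(SZ, add(SSSZ, Z))))
  →4  S(add(S(add(SZ, Z)), mul(SZ, add(SSSZ, Z))))
  →5  S(S(add(add(SZ, Z), mul(SZ, add(SSSZ, Z)))))
  →6  S(S(add(S(add(Z, Z)), mul(SZ, add(SSSZ, Z)))))
  →7  S(S(S(add(add(Z, Z), mul(SZ, add(SSSZ, Z))))))
  →8  S(S(S(add(Z, mul(SZ, add(SSSZ, Z))))))
  →9  S(S(S(mul(SZ, add(SSSZ, Z)))))
  →10  S(S(S(add(add(SSSZ, Z), mul(Z, add(SSSZ, Z))))))
  →11  S(S(S(add(S(add(SSZ, Z)), mul(Z, add(SSSZ, Z))))))
  →12  S(S(S(S(add(add(SSZ, Z), mul(Z, add(SSSZ, Z)))))))
  →13  S(S(S(S(add(S(add(SZ, Z)), mul(Z, add(SSSZ, Z)))))))
  →14  S(S(S(S(S(add(add(SZ, Z), mul(Z, add(SSSZ, Z))))))))
  →15  S(S(S(S(S(add(S(add(Z, Z)), mul(Z, add(SSSZ, Z))))))))
  →16  S(S(S(S(S(S(add(add(Z, Z), mul(Z, add(SSSZ, Z)))))))))
  →17  S(S(S(S(S(S(add(Z, mul(Z, add(SSSZ, Z)))))))))
  →18  S(S(S(S(S(S(mul(Z, add(SSSZ, Z))))))))
  →19  S^6(Z)

Term B:
  start: add(mul(add(SSSZ, Z), add(Z, SSZ)), mul(add(SZ, SZ), Z))
  →1  add(mul(S(add(SSZ, Z)), add(Z, SSZ)), mul(add(SZ, SZ), Z))
  →2  add(add(add(Z, SSZ), mul(add(SSZ, Z), add(Z, SSZ))), mul(add(SZ, SZ), Z))
  →3  add(add(SSZ, mul(add(SSZ, Z), add(Z, SSZ))), mul(add(SZ, SZ), Z))
  →4  add(S(add(SZ, mul(add(SSZ, Z), add(Z, SSZ)))), mul(add(SZ, SZ), Z))
  →5  S(add(add(SZ, mul(add(SSZ, Z), add(Z, SSZ))), mul(add(SZ, SZ), Z)))
  →6  S(add(S(add(Z, mul(add(SSZ, Z), add(Z, SSZ)))), mul(add(SZ, SZ), Z)))
  →7  S(S(add(add(Z, mul(add(SSZ, Z), add(Z, SSZ))), mul(add(SZ, SZ), Z))))
  →8  S(S(add(mul(add(SSZ, Z), add(Z, SSZ)), mul(add(SZ, SZ), Z))))
  →9  S(S(add(mul(S(add(SZ, Z)), add(Z, SSZ)), mul(add(SZ, SZ), Z))))
  →10  S(S(add(add(add(Z, SSZ), mul(add(SZ, Z), add(Z, SSZ))), mul(add(SZ, SZ), Z))))
  →11  S(S(add(add(SSZ, mul(add(SZ, Z), add(Z, SSZ))), mul(add(SZ, SZ), Z))))
  →12  S(S(add(S(add(SZ, mul(add(SZ, Z), add(Z, SSZ)))), mul(add(SZ, SZ), Z))))
  →13  S(S(S(add(add(SZ, mul(add(SZ, Z), add(Z, SSZ))), mul(add(SZ, SZ), Z)))))
  →14  S(S(S(add(S(add(Z, mul(add(SZ, Z), add(Z, SSZ)))), mul(add(SZ, SZ), Z)))))
  →15  S(S(S(S(add(add(Z, mul(add(SZ, Z), add(Z, SSZ))), mul(add(SZ, SZ), Z))))))
  →16  S(S(S(S(add(mul(add(SZ, Z), add(Z, SSZ)), mul(add(SZ, SZ), Z))))))
  →17  S(S(S(S(add(mul(S(add(Z, Z)), add(Z, SSZ)), mul(add(SZ, SZ), Z))))))
  →18  S(S(S(S(add(add(add(Z, SSZ), mul(add(Z, Z), add(Z, SSZ))), mul(add(SZ, SZ), Z))))))
  →19  S(S(S(S(add(add(SSZ, mul(add(Z, Z), add(Z, SSZ))), mul(add(SZ, SZ), Z))))))
  →20  S(S(S(S(add(S(add(SZ, mul(add(Z, Z), add(Z, SSZ)))), mul(add(SZ, SZ), Z))))))
  →21  S(S(S(S(S(add(add(SZ, mul(add(Z, Z), add(Z, SSZ))), mul(add(SZ, SZ), Z)))))))
  →22  S(S(S(S(S(add(S(add(Z, mul(add(Z, Z), add(Z, SSZ)))), mul(add(SZ, SZ), Z)))))))
  →23  S(S(S(S(S(S(add(add(Z, mul(add(Z, Z), add(Z, SSZ))), mul(add(SZ, SZ), Z))))))))
  →24  S(S(S(S(S(S(add(mul(add(Z, Z), add(Z, SSZ)), mul(add(SZ, SZ), Z))))))))
  →25  S(S(S(S(S(S(add(mul(Z, add(Z, SSZ)), mul(add(SZ, SZ), Z))))))))
  →26  S(S(S(S(S(S(add(Z, mul(add(SZ, SZ), Z))))))))
  →27  S(S(S(S(S(S(mul(add(SZ, SZ), Z)))))))
  →28  S(S(S(S(S(S(mul(S(add(Z, SZ)), Z)))))))
  →29  S(S(S(S(S(S(add(Z, mul(add(Z, SZ), Z))))))))
  →30  S(S(S(S(S(S(mul(add(Z, SZ), Z)))))))
  →31  S(S(S(S(S(S(mul(SZ, Z)))))))
  →32  S(S(S(S(S(S(add(Z, mul(Z, Z))))))))
  →33  S(S(S(S(S(S(mul(Z, Z)))))))
  →34  S^6(Z)

Answer: SAME — A ⇓ S^6(Z), B ⇓ S^6(Z)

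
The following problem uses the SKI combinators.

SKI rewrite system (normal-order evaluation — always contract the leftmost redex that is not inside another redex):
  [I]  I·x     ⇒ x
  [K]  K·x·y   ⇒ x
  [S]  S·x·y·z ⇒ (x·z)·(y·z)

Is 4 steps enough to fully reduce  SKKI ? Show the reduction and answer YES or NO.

Answer: YES — reaches normal form I in 2 ≤ 4 steps

Reduction:
  start: SKKI
  [1] KI(KI)
  [2] I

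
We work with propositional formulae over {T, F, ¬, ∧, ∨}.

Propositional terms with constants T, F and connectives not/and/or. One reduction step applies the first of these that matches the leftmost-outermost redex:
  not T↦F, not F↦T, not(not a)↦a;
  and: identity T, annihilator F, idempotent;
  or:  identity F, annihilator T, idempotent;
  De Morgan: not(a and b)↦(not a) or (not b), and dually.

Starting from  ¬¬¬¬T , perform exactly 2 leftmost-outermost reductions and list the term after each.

  start: ¬¬¬¬T
  →1  ¬¬T
  →2  T

Answer: after 2 steps: T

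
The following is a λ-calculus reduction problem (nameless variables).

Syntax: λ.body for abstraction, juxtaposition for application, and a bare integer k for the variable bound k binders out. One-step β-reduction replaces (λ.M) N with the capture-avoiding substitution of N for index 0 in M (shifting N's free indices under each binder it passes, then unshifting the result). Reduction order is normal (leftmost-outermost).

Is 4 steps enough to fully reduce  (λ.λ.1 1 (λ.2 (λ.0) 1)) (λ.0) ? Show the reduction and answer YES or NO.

Answer: NO — after 4 steps the term is λ.λ.(λ.0) 1, not yet normal

Reduction:
  start: (λ.λ.1 1 (λ.2 (λ.0) 1)) (λ.0)
  step 1: λ.(λ.0) (λ.0) (λ.(λ.0) (λ.0) 1)
  step 2: λ.(λ.0) (λ.(λ.0) (λ.0) 1)
  step 3: λ.λ.(λ.0) (λ.0) 1
  step 4: λ.λ.(λ.0) 1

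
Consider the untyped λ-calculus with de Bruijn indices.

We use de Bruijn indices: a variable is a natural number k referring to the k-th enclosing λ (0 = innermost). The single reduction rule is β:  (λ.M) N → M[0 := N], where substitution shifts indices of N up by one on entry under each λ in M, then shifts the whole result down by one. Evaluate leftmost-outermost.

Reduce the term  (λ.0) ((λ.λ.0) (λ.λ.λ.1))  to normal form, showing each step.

Answer: normal form = λ.0  (in 2 steps)

Derivation:
  start: (λ.0) ((λ.λ.0) (λ.λ.λ.1))
  step 1: (λ.λ.0) (λ.λ.λ.1)
  step 2: λ.0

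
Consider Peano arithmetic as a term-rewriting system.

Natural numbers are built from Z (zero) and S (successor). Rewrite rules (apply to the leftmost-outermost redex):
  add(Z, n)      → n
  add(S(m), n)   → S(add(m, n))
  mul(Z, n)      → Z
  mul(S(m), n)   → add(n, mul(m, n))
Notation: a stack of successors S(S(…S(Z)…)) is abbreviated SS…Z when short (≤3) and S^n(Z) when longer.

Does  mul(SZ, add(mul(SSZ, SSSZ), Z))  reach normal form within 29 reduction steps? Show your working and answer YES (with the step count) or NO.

Answer: YES — reaches normal form S^6(Z) in 27 ≤ 29 steps

Working:
  start: mul(SZ, add(mul(SSZ, SSSZ), Z))
  →1  add(add(mul(SSZ, SSSZ), Z), mul(Z, add(mul(SSZ, SSSZ), Z)))
  →2  add(add(add(SSSZ, mul(SZ, SSSZ)), Z), mul(Z, add(mul(SSZ, SSSZ), Z)))
  →3  add(add(S(add(SSZ, mul(SZ, SSSZ))), Z), mul(Z, add(mul(SSZ, SSSZ), Z)))
  →4  add(S(add(add(SSZ, mul(SZ, SSSZ)), Z)), mul(Z, add(mul(SSZ, SSSZ), Z)))
  →5  S(add(add(add(SSZ, mul(SZ, SSSZ)), Z), mul(Z, add(mul(SSZ, SSSZ), Z))))
  →6  S(add(add(S(add(SZ, mul(SZ, SSSZ))), Z), mul(Z, add(mul(SSZ, SSSZ), Z))))
  →7  S(add(S(add(add(SZ, mul(SZ, SSSZ)), Z)), mul(Z, add(mul(SSZ, SSSZ), Z))))
  →8  S(S(add(add(add(SZ, mul(SZ, SSSZ)), Z), mul(Z, add(mul(SSZ, SSSZ), Z)))))
  →9  S(S(add(add(S(add(Z, mul(SZ, SSSZ))), Z), mul(Z, add(mul(SSZ, SSSZ), Z)))))
  →10  S(S(add(S(add(add(Z, mul(SZ, SSSZ)), Z)), mul(Z, add(mul(SSZ, SSSZ), Z)))))
  →11  S(S(S(add(add(add(Z, mul(SZ, SSSZ)), Z), mul(Z, add(mul(SSZ, SSSZ), Z))))))
  →12  S(S(S(add(add(mul(SZ, SSSZ), Z), mul(Z, add(mul(SSZ, SSSZ), Z))))))
  →13  S(S(S(add(add(add(SSSZ, mul(Z, SSSZ)), Z), mul(Z, add(mul(SSZ, SSSZ), Z))))))
  →14  S(S(S(add(add(S(add(SSZ, mul(Z, SSSZ))), Z), mul(Z, add(mul(SSZ, SSSZ), Z))))))
  →15  S(S(S(add(S(add(add(SSZ, mul(Z, SSSZ)), Z)), mul(Z, add(mul(SSZ, SSSZ), Z))))))
  →16  S(S(S(S(add(add(add(SSZ, mul(Z, SSSZ)), Z), mul(Z, add(mul(SSZ, SSSZ), Z)))))))
  →17  S(S(S(S(add(add(S(add(SZ, mul(Z, SSSZ))), Z), mul(Z, add(mul(SSZ, SSSZ), Z)))))))
  →18  S(S(S(S(add(S(add(add(SZ, mul(Z, SSSZ)), Z)), mul(Z, add(mul(SSZ, SSSZ), Z)))))))
  →19  S(S(S(S(S(add(add(add(SZ, mul(Z, SSSZ)), Z), mul(Z, add(mul(SSZ, SSSZ), Z))))))))
  →20  S(S(S(S(S(add(add(S(add(Z, mul(Z, SSSZ))), Z), mul(Z, add(mul(SSZ, SSSZ), Z))))))))
  →21  S(S(S(S(S(add(S(add(add(Z, mul(Z, SSSZ)), Z)), mul(Z, add(mul(SSZ, SSSZ), Z))))))))
  →22  S(S(S(S(S(S(add(add(add(Z, mul(Z, SSSZ)), Z), mul(Z, add(mul(SSZ, SSSZ), Z)))))))))
  →23  S(S(S(S(S(S(add(add(mul(Z, SSSZ), Z), mul(Z, add(mul(SSZ, SSSZ), Z)))))))))
  →24  S(S(S(S(S(S(add(add(Z, Z), mul(Z, add(mul(SSZ, SSSZ), Z)))))))))
  →25  S(S(S(S(S(S(add(Z, mul(Z, add(mul(SSZ, SSSZ), Z)))))))))
  →26  S(S(S(S(S(S(mul(Z, add(mul(SSZ, SSSZ), Z))))))))
  →27  S^6(Z)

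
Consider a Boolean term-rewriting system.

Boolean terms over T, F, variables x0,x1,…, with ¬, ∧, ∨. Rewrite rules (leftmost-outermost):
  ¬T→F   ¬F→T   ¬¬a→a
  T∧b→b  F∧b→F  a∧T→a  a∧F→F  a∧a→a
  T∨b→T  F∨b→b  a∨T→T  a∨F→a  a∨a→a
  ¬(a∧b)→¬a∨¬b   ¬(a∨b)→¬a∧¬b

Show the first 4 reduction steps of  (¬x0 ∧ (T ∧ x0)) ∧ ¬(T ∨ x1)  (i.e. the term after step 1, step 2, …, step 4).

  start: (¬x0 ∧ (T ∧ x0)) ∧ ¬(T ∨ x1)
  →1  (¬x0 ∧ x0) ∧ ¬(T ∨ x1)
  →2  (¬x0 ∧ x0) ∧ (¬T ∧ ¬x1)
  →3  (¬x0 ∧ x0) ∧ (F ∧ ¬x1)
  →4  (¬x0 ∧ x0) ∧ F

Answer: after 4 steps: (¬x0 ∧ x0) ∧ F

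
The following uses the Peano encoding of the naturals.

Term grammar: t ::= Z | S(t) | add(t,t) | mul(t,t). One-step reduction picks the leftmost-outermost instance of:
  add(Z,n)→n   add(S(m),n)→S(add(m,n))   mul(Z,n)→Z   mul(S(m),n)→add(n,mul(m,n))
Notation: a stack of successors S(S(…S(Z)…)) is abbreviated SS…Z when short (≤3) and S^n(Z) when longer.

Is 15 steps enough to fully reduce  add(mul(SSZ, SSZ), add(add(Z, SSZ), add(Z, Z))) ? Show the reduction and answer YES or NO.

Answer: NO — after 15 steps the term is S(S(S(S(add(SSZ, add(Z, Z)))))), not yet normal

Derivation:
  start: add(mul(SSZ, SSZ), add(add(Z, SSZ), add(Z, Z)))
  →1  add(add(SSZ, mul(SZ, SSZ)), add(add(Z, SSZ), add(Z, Z)))
  →2  add(S(add(SZ, mul(SZ, SSZ))), add(add(Z, SSZ), add(Z, Z)))
  →3  S(add(add(SZ, mul(SZ, SSZ)), add(add(Z, SSZ), add(Z, Z))))
  →4  S(add(S(add(Z, mul(SZ, SSZ))), add(add(Z, SSZ), add(Z, Z))))
  →5  S(S(add(add(Z, mul(SZ, SSZ)), add(add(Z, SSZ), add(Z, Z)))))
  →6  S(S(add(mul(SZ, SSZ), add(add(Z, SSZ), add(Z, Z)))))
  →7  S(S(add(add(SSZ, mul(Z, SSZ)), add(add(Z, SSZ), add(Z, Z)))))
  →8  S(S(add(S(add(SZ, mul(Z, SSZ))), add(add(Z, SSZ), add(Z, Z)))))
  →9  S(S(S(add(add(SZ, mul(Z, SSZ)), add(add(Z, SSZ), add(Z, Z))))))
  →10  S(S(S(add(S(add(Z, mul(Z, SSZ))), add(add(Z, SSZ), add(Z, Z))))))
  →11  S(S(S(S(add(add(Z, mul(Z, SSZ)), add(add(Z, SSZ), add(Z, Z)))))))
  →12  S(S(S(S(add(mul(Z, SSZ), add(add(Z, SSZ), add(Z, Z)))))))
  →13  S(S(S(S(add(Z, add(add(Z, SSZ), add(Z, Z)))))))
  →14  S(S(S(S(add(add(Z, SSZ), add(Z, Z))))))
  →15  S(S(S(S(add(SSZ, add(Z, Z))))))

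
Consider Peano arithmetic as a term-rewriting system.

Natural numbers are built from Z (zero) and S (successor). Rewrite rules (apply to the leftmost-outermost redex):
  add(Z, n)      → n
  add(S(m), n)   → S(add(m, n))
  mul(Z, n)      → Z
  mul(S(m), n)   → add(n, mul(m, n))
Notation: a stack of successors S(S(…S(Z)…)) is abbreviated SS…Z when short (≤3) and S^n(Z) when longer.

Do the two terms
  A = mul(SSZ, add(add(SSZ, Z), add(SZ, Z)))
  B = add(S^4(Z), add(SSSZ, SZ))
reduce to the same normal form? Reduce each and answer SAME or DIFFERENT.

Term A:
  start: mul(SSZ, add(add(SSZ, Z), add(SZ, Z)))
  [1] add(add(add(SSZ, Z), add(SZ, Z)), mul(SZ, add(add(SSZ, Z), add(SZ, Z))))
  [2] add(add(S(add(SZ, Z)), add(SZ, Z)), mul(SZ, add(add(SSZ, Z), add(SZ, Z))))
  [3] add(S(add(add(SZ, Z), add(SZ, Z))), mul(SZ, add(add(SSZ, Z), add(SZ, Z))))
  [4] S(add(add(add(SZ, Z), add(SZ, Z)), mul(SZ, add(add(SSZ, Z), add(SZ, Z)))))
  [5] S(add(add(S(add(Z, Z)), add(SZ, Z)), mul(SZ, add(add(SSZ, Z), add(SZ, Z)))))
  [6] S(add(S(add(add(Z, Z), add(SZ, Z))), mul(SZ, add(add(SSZ, Z), add(SZ, Z)))))
  [7] S(S(add(add(add(Z, Z), add(SZ, Z)), mul(SZ, add(add(SSZ, Z), add(SZ, Z))))))
  [8] S(S(add(add(Z, add(SZ, Z)), mul(SZ, add(add(SSZ, Z), add(SZ, Z))))))
  [9] S(S(add(add(SZ, Z), mul(SZ, add(add(SSZ, Z), add(SZ, Z))))))
  [10] S(S(add(S(add(Z, Z)), mul(SZ, add(add(SSZ, Z), add(SZ, Z))))))
  [11] S(S(S(add(add(Z, Z), mul(SZ, add(add(SSZ, Z), add(SZ, Z)))))))
  [12] S(S(S(add(Z, mul(SZ, add(add(SSZ, Z), add(SZ, Z)))))))
  [13] S(S(S(mul(SZ, add(add(SSZ, Z), add(SZ, Z))))))
  [14] S(S(S(add(add(add(SSZ, Z), add(SZ, Z)), mul(Z, add(add(SSZ, Z), add(SZ, Z)))))))
  [15] S(S(S(add(add(S(add(SZ, Z)), add(SZ, Z)), mul(Z, add(add(SSZ, Z), add(SZ, Z)))))))
  [16] S(S(S(add(S(add(add(SZ, Z), add(SZ, Z))), mul(Z, add(add(SSZ, Z), add(SZ, Z)))))))
  [17] S(S(S(S(add(add(add(SZ, Z), add(SZ, Z)), mul(Z, add(add(SSZ, Z), add(SZ, Z))))))))
  [18] S(S(S(S(add(add(S(add(Z, Z)), add(SZ, Z)), mul(Z, add(add(SSZ, Z), add(SZ, Z))))))))
  [19] S(S(S(S(add(S(add(add(Z, Z), add(SZ, Z))), mul(Z, add(add(SSZ, Z), add(SZ, Z))))))))
  [20] S(S(S(S(S(add(add(add(Z, Z), add(SZ, Z)), mul(Z, add(add(SSZ, Z), add(SZ, Z)))))))))
  [21] S(S(S(S(S(add(add(Z, add(SZ, Z)), mul(Z, add(add(SSZ, Z), add(SZ, Z)))))))))
  [22] S(S(S(S(S(add(add(SZ, Z), mul(Z, add(add(SSZ, Z), add(SZ, Z)))))))))
  [23] S(S(S(S(S(add(S(add(Z, Z)), mul(Z, add(add(SSZ, Z), add(SZ, Z)))))))))
  [24] S(S(S(S(S(S(add(add(Z, Z), mul(Z, add(add(SSZ, Z), add(SZ, Z))))))))))
  [25] S(S(S(S(S(S(add(Z, mul(Z, add(add(SSZ, Z), add(SZ, Z))))))))))
  [26] S(S(S(S(S(S(mul(Z, add(add(SSZ, Z), add(SZ, Z)))))))))
  [27] S^6(Z)

Term B:
  start: add(S^4(Z), add(SSSZ, SZ))
  [1] S(add(SSSZ, add(SSSZ, SZ)))
  [2] S(S(add(SSZ, add(SSSZ, SZ))))
  [3] S(S(S(add(SZ, add(SSSZ, SZ)))))
  [4] S(S(S(S(add(Z, add(SSSZ, SZ))))))
  [5] S(S(S(S(add(SSSZ, SZ)))))
  [6] S(S(S(S(S(add(SSZ, SZ))))))
  [7] S(S(S(S(S(S(add(SZ, SZ)))))))
  [8] S(S(S(S(S(S(S(add(Z, SZ))))))))
  [9] S^8(Z)

Answer: DIFFERENT — A ⇓ S^6(Z), B ⇓ S^8(Z)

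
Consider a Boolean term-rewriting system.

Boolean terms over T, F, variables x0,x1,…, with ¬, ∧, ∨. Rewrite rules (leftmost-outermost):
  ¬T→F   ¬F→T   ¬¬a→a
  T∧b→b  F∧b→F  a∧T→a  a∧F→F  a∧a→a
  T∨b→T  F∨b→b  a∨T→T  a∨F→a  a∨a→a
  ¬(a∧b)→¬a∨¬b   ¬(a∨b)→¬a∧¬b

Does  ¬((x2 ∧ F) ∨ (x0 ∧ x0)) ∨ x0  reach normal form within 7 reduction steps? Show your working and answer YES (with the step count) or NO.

  start: ¬((x2 ∧ F) ∨ (x0 ∧ x0)) ∨ x0
  [1] (¬(x2 ∧ F) ∧ ¬(x0 ∧ x0)) ∨ x0
  [2] ((¬x2 ∨ ¬F) ∧ ¬(x0 ∧ x0)) ∨ x0
  [3] ((¬x2 ∨ T) ∧ ¬(x0 ∧ x0)) ∨ x0
  [4] (T ∧ ¬(x0 ∧ x0)) ∨ x0
  [5] ¬(x0 ∧ x0) ∨ x0
  [6] (¬x0 ∨ ¬x0) ∨ x0
  [7] ¬x0 ∨ x0

Answer: YES — reaches normal form ¬x0 ∨ x0 in 7 ≤ 7 steps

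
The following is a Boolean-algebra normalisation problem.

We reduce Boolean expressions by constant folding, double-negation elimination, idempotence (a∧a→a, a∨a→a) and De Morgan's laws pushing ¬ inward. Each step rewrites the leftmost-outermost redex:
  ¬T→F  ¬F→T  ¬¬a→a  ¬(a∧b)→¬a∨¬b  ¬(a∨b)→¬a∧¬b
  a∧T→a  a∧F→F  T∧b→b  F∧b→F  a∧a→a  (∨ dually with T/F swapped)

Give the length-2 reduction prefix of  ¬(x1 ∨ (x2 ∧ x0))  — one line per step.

Answer: after 2 steps: ¬x1 ∧ (¬x2 ∨ ¬x0)

Working:
  start: ¬(x1 ∨ (x2 ∧ x0))
  step 1: ¬x1 ∧ ¬(x2 ∧ x0)
  step 2: ¬x1 ∧ (¬x2 ∨ ¬x0)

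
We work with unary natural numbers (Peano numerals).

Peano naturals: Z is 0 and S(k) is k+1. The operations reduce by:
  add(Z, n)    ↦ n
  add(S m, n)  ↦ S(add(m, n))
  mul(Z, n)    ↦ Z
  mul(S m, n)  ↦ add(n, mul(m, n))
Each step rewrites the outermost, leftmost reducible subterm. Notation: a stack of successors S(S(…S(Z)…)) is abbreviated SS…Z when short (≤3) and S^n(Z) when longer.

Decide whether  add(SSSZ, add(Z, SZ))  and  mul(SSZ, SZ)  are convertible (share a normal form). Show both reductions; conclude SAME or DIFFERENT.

Answer: DIFFERENT — A ⇓ S^4(Z), B ⇓ SSZ

Reduction:
Term A:
  start: add(SSSZ, add(Z, SZ))
  step 1: S(add(SSZ, add(Z, SZ)))
  step 2: S(S(add(SZ, add(Z, SZ))))
  step 3: S(S(S(add(Z, add(Z, SZ)))))
  step 4: S(S(S(add(Z, SZ))))
  step 5: S^4(Z)

Term B:
  start: mul(SSZ, SZ)
  step 1: add(SZ, mul(SZ, SZ))
  step 2: S(add(Z, mul(SZ, SZ)))
  step 3: S(mul(SZ, SZ))
  step 4: S(add(SZ, mul(Z, SZ)))
  step 5: S(S(add(Z, mul(Z, SZ))))
  step 6: S(S(mul(Z, SZ)))
  step 7: SSZ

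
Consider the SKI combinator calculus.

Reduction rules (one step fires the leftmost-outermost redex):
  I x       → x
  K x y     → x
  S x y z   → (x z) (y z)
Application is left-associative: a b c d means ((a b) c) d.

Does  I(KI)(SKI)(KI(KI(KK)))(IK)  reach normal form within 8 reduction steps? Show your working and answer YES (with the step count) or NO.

  start: I(KI)(SKI)(KI(KI(KK)))(IK)
  [1] KI(SKI)(KI(KI(KK)))(IK)
  [2] I(KI(KI(KK)))(IK)
  [3] KI(KI(KK))(IK)
  [4] I(IK)
  [5] IK
  [6] K

Answer: YES — reaches normal form K in 6 ≤ 8 steps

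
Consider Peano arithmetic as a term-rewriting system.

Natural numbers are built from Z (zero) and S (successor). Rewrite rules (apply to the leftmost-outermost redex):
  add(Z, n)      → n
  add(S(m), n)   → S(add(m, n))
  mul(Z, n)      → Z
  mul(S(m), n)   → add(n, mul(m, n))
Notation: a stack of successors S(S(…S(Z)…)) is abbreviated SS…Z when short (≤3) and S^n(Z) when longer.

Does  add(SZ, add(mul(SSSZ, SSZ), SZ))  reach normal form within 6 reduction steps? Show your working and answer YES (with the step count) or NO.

Answer: NO — after 6 steps the term is S(S(add(S(add(Z, mul(SSZ, SSZ))), SZ))), not yet normal

Working:
  start: add(SZ, add(mul(SSSZ, SSZ), SZ))
  [1] S(add(Z, add(mul(SSSZ, SSZ), SZ)))
  [2] S(add(mul(SSSZ, SSZ), SZ))
  [3] S(add(add(SSZ, mul(SSZ, SSZ)), SZ))
  [4] S(add(S(add(SZ, mul(SSZ, SSZ))), SZ))
  [5] S(S(add(add(SZ, mul(SSZ, SSZ)), SZ)))
  [6] S(S(add(S(add(Z, mul(SSZ, SSZ))), SZ)))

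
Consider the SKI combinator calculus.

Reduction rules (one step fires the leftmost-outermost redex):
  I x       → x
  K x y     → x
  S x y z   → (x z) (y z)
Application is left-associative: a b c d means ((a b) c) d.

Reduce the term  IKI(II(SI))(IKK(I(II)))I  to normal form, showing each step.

  start: IKI(II(SI))(IKK(I(II)))I
  [1] KI(II(SI))(IKK(I(II)))I
  [2] I(IKK(I(II)))I
  [3] IKK(I(II))I
  [4] KK(I(II))I
  [5] KI

Answer: normal form = KI  (in 5 steps)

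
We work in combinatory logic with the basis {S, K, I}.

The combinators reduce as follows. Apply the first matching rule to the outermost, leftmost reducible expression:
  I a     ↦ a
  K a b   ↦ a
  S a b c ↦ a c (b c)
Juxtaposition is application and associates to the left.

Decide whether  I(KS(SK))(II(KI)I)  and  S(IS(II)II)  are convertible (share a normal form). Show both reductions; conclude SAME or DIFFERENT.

Term A:
  start: I(KS(SK))(II(KI)I)
  [1] KS(SK)(II(KI)I)
  [2] S(II(KI)I)
  [3] S(I(KI)I)
  [4] S(KII)
  [5] SI

Term B:
  start: S(IS(II)II)
  [1] S(S(II)II)
  [2] S(III(II))
  [3] S(II(II))
  [4] S(I(II))
  [5] S(II)
  [6] SI

Answer: SAME — A ⇓ SI, B ⇓ SI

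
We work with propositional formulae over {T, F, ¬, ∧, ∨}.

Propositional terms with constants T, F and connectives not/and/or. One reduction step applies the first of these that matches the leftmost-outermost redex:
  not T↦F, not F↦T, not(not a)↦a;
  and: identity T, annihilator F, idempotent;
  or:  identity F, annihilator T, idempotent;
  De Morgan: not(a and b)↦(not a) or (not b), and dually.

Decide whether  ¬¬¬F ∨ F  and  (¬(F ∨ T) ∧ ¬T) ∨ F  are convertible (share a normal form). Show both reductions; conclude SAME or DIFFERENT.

Answer: DIFFERENT — A ⇓ T, B ⇓ F

Reduction:
Term A:
  start: ¬¬¬F ∨ F
  [1] ¬¬¬F
  [2] ¬F
  [3] T

Term B:
  start: (¬(F ∨ T) ∧ ¬T) ∨ F
  [1] ¬(F ∨ T) ∧ ¬T
  [2] (¬F ∧ ¬T) ∧ ¬T
  [3] (T ∧ ¬T) ∧ ¬T
  [4] ¬T ∧ ¬T
  [5] ¬T
  [6] F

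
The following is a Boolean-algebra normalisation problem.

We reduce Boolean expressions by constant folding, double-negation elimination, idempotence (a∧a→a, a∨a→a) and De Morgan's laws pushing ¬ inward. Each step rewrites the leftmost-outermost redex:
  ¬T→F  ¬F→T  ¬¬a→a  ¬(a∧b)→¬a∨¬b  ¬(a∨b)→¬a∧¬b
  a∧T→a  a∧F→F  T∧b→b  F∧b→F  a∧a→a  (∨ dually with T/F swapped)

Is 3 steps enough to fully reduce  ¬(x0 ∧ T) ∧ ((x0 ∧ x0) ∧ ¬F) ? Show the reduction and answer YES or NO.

Answer: NO — after 3 steps the term is ¬x0 ∧ ((x0 ∧ x0) ∧ ¬F), not yet normal

Derivation:
  start: ¬(x0 ∧ T) ∧ ((x0 ∧ x0) ∧ ¬F)
  [1] (¬x0 ∨ ¬T) ∧ ((x0 ∧ x0) ∧ ¬F)
  [2] (¬x0 ∨ F) ∧ ((x0 ∧ x0) ∧ ¬F)
  [3] ¬x0 ∧ ((x0 ∧ x0) ∧ ¬F)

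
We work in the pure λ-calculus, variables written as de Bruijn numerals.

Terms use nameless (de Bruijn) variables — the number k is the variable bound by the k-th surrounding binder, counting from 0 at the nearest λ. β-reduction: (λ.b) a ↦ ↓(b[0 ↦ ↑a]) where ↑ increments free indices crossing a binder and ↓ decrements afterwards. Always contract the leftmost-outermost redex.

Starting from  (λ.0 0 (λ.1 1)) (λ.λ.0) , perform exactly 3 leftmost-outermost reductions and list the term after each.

  start: (λ.0 0 (λ.1 1)) (λ.λ.0)
  →1  (λ.λ.0) (λ.λ.0) (λ.(λ.λ.0) (λ.λ.0))
  →2  (λ.0) (λ.(λ.λ.0) (λ.λ.0))
  →3  λ.(λ.λ.0) (λ.λ.0)

Answer: after 3 steps: λ.(λ.λ.0) (λ.λ.0)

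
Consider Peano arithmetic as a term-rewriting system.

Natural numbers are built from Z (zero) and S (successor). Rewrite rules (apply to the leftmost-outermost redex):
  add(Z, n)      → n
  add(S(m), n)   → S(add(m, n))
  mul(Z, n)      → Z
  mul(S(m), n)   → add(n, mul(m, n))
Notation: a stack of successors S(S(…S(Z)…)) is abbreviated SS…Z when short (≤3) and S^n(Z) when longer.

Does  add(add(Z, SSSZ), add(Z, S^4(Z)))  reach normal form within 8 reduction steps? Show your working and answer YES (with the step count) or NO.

  start: add(add(Z, SSSZ), add(Z, S^4(Z)))
  →1  add(SSSZ, add(Z, S^4(Z)))
  →2  S(add(SSZ, add(Z, S^4(Z))))
  →3  S(S(add(SZ, add(Z, S^4(Z)))))
  →4  S(S(S(add(Z, add(Z, S^4(Z))))))
  →5  S(S(S(add(Z, S^4(Z)))))
  →6  S^7(Z)

Answer: YES — reaches normal form S^7(Z) in 6 ≤ 8 steps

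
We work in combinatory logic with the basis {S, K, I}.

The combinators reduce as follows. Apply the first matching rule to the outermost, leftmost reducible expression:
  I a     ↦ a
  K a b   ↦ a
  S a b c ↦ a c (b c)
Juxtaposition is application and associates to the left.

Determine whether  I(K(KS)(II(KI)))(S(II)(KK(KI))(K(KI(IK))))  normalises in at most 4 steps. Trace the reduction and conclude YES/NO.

Answer: YES — reaches normal form S in 3 ≤ 4 steps

Working:
  start: I(K(KS)(II(KI)))(S(II)(KK(KI))(K(KI(IK))))
  →1  K(KS)(II(KI))(S(II)(KK(KI))(K(KI(IK))))
  →2  KS(S(II)(KK(KI))(K(KI(IK))))
  →3  S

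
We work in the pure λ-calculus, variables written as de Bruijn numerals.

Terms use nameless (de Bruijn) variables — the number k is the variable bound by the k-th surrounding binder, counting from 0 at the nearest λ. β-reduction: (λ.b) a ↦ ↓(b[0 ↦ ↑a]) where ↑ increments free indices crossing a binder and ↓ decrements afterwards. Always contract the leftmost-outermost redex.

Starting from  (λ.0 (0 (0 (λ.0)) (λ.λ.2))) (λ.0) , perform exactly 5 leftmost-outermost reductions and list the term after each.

  start: (λ.0 (0 (0 (λ.0)) (λ.λ.2))) (λ.0)
  step 1: (λ.0) ((λ.0) ((λ.0) (λ.0)) (λ.λ.λ.0))
  step 2: (λ.0) ((λ.0) (λ.0)) (λ.λ.λ.0)
  step 3: (λ.0) (λ.0) (λ.λ.λ.0)
  step 4: (λ.0) (λ.λ.λ.0)
  step 5: λ.λ.λ.0

Answer: after 5 steps: λ.λ.λ.0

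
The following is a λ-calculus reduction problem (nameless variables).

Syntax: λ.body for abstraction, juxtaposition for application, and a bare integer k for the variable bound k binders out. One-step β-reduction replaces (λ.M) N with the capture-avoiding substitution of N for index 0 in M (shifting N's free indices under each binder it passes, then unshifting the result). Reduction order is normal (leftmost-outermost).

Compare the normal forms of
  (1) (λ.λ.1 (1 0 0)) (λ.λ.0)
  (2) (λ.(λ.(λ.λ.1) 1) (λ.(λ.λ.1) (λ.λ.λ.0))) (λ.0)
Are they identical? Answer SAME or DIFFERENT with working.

Term A:
  start: (λ.λ.1 (1 0 0)) (λ.λ.0)
  [1] λ.(λ.λ.0) ((λ.λ.0) 0 0)
  [2] λ.λ.0

Term B:
  start: (λ.(λ.(λ.λ.1) 1) (λ.(λ.λ.1) (λ.λ.λ.0))) (λ.0)
  [1] (λ.(λ.λ.1) (λ.0)) (λ.(λ.λ.1) (λ.λ.λ.0))
  [2] (λ.λ.1) (λ.0)
  [3] λ.λ.0

Answer: SAME — A ⇓ λ.λ.0, B ⇓ λ.λ.0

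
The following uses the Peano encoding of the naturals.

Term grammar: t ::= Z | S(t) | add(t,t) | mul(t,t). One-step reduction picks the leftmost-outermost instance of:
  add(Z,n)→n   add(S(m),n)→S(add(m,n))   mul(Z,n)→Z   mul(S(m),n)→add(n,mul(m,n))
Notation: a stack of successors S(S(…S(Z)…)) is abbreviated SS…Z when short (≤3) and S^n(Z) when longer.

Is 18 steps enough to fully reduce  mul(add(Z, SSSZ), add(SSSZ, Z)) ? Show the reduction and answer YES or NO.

  start: mul(add(Z, SSSZ), add(SSSZ, Z))
  [1] mul(SSSZ, add(SSSZ, Z))
  [2] add(add(SSSZ, Z), mul(SSZ, add(SSSZ, Z)))
  [3] add(S(add(SSZ, Z)), mul(SSZ, add(SSSZ, Z)))
  [4] S(add(add(SSZ, Z), mul(SSZ, add(SSSZ, Z))))
  [5] S(add(S(add(SZ, Z)), mul(SSZ, add(SSSZ, Z))))
  [6] S(S(add(add(SZ, Z), mul(SSZ, add(SSSZ, Z)))))
  [7] S(S(add(S(add(Z, Z)), mul(SSZ, add(SSSZ, Z)))))
  [8] S(S(S(add(add(Z, Z), mul(SSZ, add(SSSZ, Z))))))
  [9] S(S(S(add(Z, mul(SSZ, add(SSSZ, Z))))))
  [10] S(S(S(mul(SSZ, add(SSSZ, Z)))))
  [11] S(S(S(add(add(SSSZ, Z), mul(SZ, add(SSSZ, Z))))))
  [12] S(S(S(add(S(add(SSZ, Z)), mul(SZ, add(SSSZ, Z))))))
  [13] S(S(S(S(add(add(SSZ, Z), mul(SZ, add(SSSZ, Z)))))))
  [14] S(S(S(S(add(S(add(SZ, Z)), mul(SZ, add(SSSZ, Z)))))))
  [15] S(S(S(S(S(add(add(SZ, Z), mul(SZ, add(SSSZ, Z))))))))
  [16] S(S(S(S(S(add(S(add(Z, Z)), mul(SZ, add(SSSZ, Z))))))))
  [17] S(S(S(S(S(S(add(add(Z, Z), mul(SZ, add(SSSZ, Z)))))))))
  [18] S(S(S(S(S(S(add(Z, mul(SZ, add(SSSZ, Z)))))))))

Answer: NO — after 18 steps the term is S(S(S(S(S(S(add(Z, mul(SZ, add(SSSZ, Z))))))))), not yet normal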